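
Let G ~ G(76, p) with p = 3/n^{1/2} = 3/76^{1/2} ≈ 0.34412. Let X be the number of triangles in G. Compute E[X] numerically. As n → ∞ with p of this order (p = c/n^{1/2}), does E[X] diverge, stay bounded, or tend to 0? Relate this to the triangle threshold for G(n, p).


Number of potential triangles: C(76, 3) = 70300.
Each occurs with probability p³ ≈ (0.34412)³ ≈ 4.0751479e-02.
By linearity: E[X] = C(76, 3)·p³ ≈ 70300 · 4.0751479e-02 ≈ 2864.82898.
Since α = 1/2 < 1, p = c/n^{1/2} ≫ 1/n is above the triangle threshold p ~ 1/n. Asymptotically E[X] ~ (c³/6)·n^{3(1−α)} = (3³/6)·n^{1.5} → ∞; triangles are abundant w.h.p.

E[X] ≈ 2864.82898; in regime p = Θ(1/n^{1/2}) E[X] diverges (above the triangle threshold p ~ 1/n).


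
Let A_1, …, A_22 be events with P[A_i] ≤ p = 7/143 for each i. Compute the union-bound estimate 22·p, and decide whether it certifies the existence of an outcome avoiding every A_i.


Union bound: P[∪_{i=1}^{22} A_i] ≤ Σ_i P[A_i] ≤ 22·p = 22·(7/143) = 14/13.
Numerically: 14/13 ≈ 1.0769.
Is 14/13 < 1? NO.
Since the bound 14/13 is ≥ 1, the union bound is uninformative here; it does NOT by itself certify existence.

22·p = 14/13 ≈ 1.0769; existence NOT certified by the union bound.


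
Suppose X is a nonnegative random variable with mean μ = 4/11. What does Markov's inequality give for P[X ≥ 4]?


μ = E[X] = 4/11, a = 4.
Markov: P[X ≥ 4] ≤ μ/a = (4/11)/4 = 1/11.
Numerically: ≈ 0.091.
(Since a = 4 > μ = 0.364, the bound 1/11 is < 1 and informative.)

P[X ≥ 4] ≤ 1/11 ≈ 0.091.


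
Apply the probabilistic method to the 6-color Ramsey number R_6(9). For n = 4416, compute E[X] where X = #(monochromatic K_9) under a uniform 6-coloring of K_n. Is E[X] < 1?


E[X] = C(4416, 9) · 6^{1 − 36} = 1745644609681318303205765440 · 6^{−35} = 1745644609681318303205765440/1719070799748422591028658176.
As a reduced fraction: E[X] = 27275697026270598487590085/26860481246069102984822784 ≈ 1.015458.
Is E[X] < 1? NO.
Since E[X] ≥ 1, the first-moment bound is inconclusive at n = 4416; it does NOT by itself certify R_6(9) > 4416.

E[X] = 27275697026270598487590085/26860481246069102984822784 ≈ 1.015458; E[X] ≥ 1; first-moment method inconclusive here.


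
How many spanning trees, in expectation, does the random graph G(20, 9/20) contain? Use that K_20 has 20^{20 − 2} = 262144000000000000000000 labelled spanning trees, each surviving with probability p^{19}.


K_20 has 20^{20 − 2} = 262144000000000000000000 labelled spanning trees.
For each such spanning tree H, let X_H = 1 if all 19 edges of H are present in G. Then P[X_H = 1] = p^{19} = (9/20)^{19} = 1350851717672992089/5242880000000000000000000.
By linearity: E[X] = Σ_H E[X_H] = 262144000000000000000000 · p^{19} = 262144000000000000000000 · 1350851717672992089/5242880000000000000000000 = 1350851717672992089/20.
Numerically: E[X] ≈ 6.754e+16.

E[X] = 262144000000000000000000 · (9/20)^{19} = 1350851717672992089/20 ≈ 6.754e+16.


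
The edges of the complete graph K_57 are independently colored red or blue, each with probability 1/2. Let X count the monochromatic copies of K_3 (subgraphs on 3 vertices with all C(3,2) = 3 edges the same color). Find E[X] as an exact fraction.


Let X = Σ_S X_S over the C(57, 3) = 29260 subsets S of size 3, where X_S = 1 if the K_3 on S is monochromatic.
For a fixed S, the K_3 on S has C(3, 2) = 3 edges. P[all 3 edges red] = (1/2)^3, and likewise for blue, so P[monochromatic] = 2·(1/2)^3 = 2^{1 − 3} = 1/4.
By linearity: E[X] = C(57, 3) · 2^{1 − 3} = 29260 · 1/4 = 7315.
Numerically: E[X] ≈ 7315.00000.

E[X] = C(57,3)·2^(1−C(3,2)) = 7315 ≈ 7315.00000.


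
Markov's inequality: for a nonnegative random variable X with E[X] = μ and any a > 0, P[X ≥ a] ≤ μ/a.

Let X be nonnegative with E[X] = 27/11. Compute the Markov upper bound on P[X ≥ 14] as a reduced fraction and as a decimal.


μ = E[X] = 27/11, a = 14.
Markov: P[X ≥ 14] ≤ μ/a = (27/11)/14 = 27/154.
Numerically: ≈ 0.175.
(Since a = 14 > μ = 2.455, the bound 27/154 is < 1 and informative.)

P[X ≥ 14] ≤ 27/154 ≈ 0.175.


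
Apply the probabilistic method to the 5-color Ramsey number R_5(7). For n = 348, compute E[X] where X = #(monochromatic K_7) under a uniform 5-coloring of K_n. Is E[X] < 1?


E[X] = C(348, 7) · 5^{1 − 21} = 115412286408552 · 5^{−20} = 115412286408552/95367431640625.
As a reduced fraction: E[X] = 115412286408552/95367431640625 ≈ 1.210186.
Is E[X] < 1? NO.
Since E[X] ≥ 1, the first-moment bound is inconclusive at n = 348; it does NOT by itself certify R_5(7) > 348.

E[X] = 115412286408552/95367431640625 ≈ 1.210186; E[X] ≥ 1; first-moment method inconclusive here.


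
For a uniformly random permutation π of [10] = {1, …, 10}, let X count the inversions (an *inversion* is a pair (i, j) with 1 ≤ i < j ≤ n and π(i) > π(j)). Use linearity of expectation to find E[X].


Write X = Σ X_I over the C(10, 2) = 45 pairs i < j, with X_I the indicator of one inversion.
There are 45 indicators.
For each fixed pair i < j, the values π(i) and π(j) are two distinct elements of {1, …, 10} in uniformly random order; by symmetry P[π(i) > π(j)] = 1/2.
By linearity: E[X] = 45 · (1/2) = C(10, 2) · (1/2) = 45/2 = 45/2 ≈ 22.500000.

E[X] = 45/2 = 22.500000.


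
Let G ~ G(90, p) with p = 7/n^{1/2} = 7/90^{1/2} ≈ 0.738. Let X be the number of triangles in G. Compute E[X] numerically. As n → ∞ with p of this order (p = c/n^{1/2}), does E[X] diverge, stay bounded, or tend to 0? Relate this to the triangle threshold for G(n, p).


Number of potential triangles: C(90, 3) = 117480.
Each occurs with probability p³ ≈ (0.738)³ ≈ 4.01726e-01.
By linearity: E[X] = C(90, 3)·p³ ≈ 117480 · 4.01726e-01 ≈ 47194.816.
Since α = 1/2 < 1, p = c/n^{1/2} ≫ 1/n is above the triangle threshold p ~ 1/n. Asymptotically E[X] ~ (c³/6)·n^{3(1−α)} = (7³/6)·n^{1.5} → ∞; triangles are abundant w.h.p.

E[X] ≈ 47194.816; in regime p = Θ(1/n^{1/2}) E[X] diverges (above the triangle threshold p ~ 1/n).


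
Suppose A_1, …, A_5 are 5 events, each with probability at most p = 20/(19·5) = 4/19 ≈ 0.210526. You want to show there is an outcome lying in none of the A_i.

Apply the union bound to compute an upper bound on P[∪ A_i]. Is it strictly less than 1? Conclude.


Union bound: P[∪_{i=1}^{5} A_i] ≤ Σ_i P[A_i] ≤ 5·p = 5·(4/19) = 20/19.
Numerically: 20/19 ≈ 1.052632.
Is 20/19 < 1? NO.
Since the bound 20/19 is ≥ 1, the union bound is uninformative here; it does NOT by itself certify existence.

5·p = 20/19 ≈ 1.052632; existence NOT certified by the union bound.


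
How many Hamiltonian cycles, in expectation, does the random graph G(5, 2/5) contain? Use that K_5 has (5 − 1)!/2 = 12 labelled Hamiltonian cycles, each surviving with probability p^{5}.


K_5 has (5 − 1)!/2 = 12 labelled Hamiltonian cycles.
For each such Hamiltonian cycle H, let X_H = 1 if all 5 edges of H are present in G. Then P[X_H = 1] = p^{5} = (2/5)^{5} = 32/3125.
By linearity: E[X] = Σ_H E[X_H] = 12 · p^{5} = 12 · 32/3125 = 384/3125.
Numerically: E[X] ≈ 0.123.

E[X] = 12 · (2/5)^{5} = 384/3125 ≈ 0.123.


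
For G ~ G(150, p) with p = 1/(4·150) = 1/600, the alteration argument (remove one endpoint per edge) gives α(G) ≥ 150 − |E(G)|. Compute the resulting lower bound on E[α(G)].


E[|E(G)|] = C(150, 2)·p = 11175 · (1/600) = 149/8.
E[α(G)] ≥ n − E[|E(G)|] = 150 − 149/8 = 1051/8.
Numerically: ≈ 131.37500.
(This is only a lower bound; the true E[α(G)] may be larger.)

E[α(G)] ≥ 1051/8 ≈ 131.37500.


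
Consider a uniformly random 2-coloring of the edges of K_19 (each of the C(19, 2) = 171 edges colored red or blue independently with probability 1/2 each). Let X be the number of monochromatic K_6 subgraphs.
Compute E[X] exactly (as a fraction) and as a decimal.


Let X = Σ_S X_S over the C(19, 6) = 27132 subsets S of size 6, where X_S = 1 if the K_6 on S is monochromatic.
For a fixed S, the K_6 on S has C(6, 2) = 15 edges. P[all 15 edges red] = (1/2)^15, and likewise for blue, so P[monochromatic] = 2·(1/2)^15 = 2^{1 − 15} = 1/16384.
By linearity of expectation: E[X] = C(19, 6) · 2^{1 − 15} = 27132 · 1/16384 = 6783/4096.
Numerically: E[X] ≈ 1.6560.

E[X] = C(19,6)·2^(1−C(6,2)) = 6783/4096 ≈ 1.6560.


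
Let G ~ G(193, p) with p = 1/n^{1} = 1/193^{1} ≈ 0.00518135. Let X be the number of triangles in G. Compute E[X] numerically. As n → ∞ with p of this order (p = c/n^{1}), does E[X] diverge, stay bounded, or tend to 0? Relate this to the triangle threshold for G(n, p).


Number of potential triangles: C(193, 3) = 1179616.
Each occurs with probability p³ ≈ (0.00518135)³ ≈ 1.39100302e-07.
By linearity: E[X] = C(193, 3)·p³ ≈ 1179616 · 1.39100302e-07 ≈ 0.164085.
Here α = 1, so p = 1/n is exactly at the triangle threshold p ~ 1/n. Asymptotically E[X] → c³/6 = 1³/6 = 1/6 ≈ 0.166667, a bounded constant. In this regime the triangle count is asymptotically Poisson(c³/6).

E[X] ≈ 0.164085; in regime p = Θ(1/n^{1}) E[X] stays bounded (at the triangle threshold p ~ 1/n).


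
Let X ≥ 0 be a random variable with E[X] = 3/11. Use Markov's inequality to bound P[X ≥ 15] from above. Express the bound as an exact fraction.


μ = E[X] = 3/11, a = 15.
Markov: P[X ≥ 15] ≤ μ/a = (3/11)/15 = 1/55.
Numerically: ≈ 0.01818.
(Since a = 15 > μ = 0.27273, the bound 1/55 is < 1 and informative.)

P[X ≥ 15] ≤ 1/55 ≈ 0.01818.


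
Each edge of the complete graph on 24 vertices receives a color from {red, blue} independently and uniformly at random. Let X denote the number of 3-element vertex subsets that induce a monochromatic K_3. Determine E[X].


Let X = Σ_S X_S over the C(24, 3) = 2024 subsets S of size 3, where X_S = 1 if the K_3 on S is monochromatic.
For a fixed S, the K_3 on S has C(3, 2) = 3 edges. P[all 3 edges red] = (1/2)^3, and likewise for blue, so P[monochromatic] = 2·(1/2)^3 = 2^{1 − 3} = 1/4.
By linearity: E[X] = C(24, 3) · 2^{1 − 3} = 2024 · 1/4 = 506.
Numerically: E[X] ≈ 506.000.

E[X] = C(24,3)·2^(1−C(3,2)) = 506 ≈ 506.000.


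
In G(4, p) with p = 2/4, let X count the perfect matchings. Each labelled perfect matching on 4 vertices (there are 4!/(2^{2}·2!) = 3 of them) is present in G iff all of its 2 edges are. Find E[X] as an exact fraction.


K_4 has 4!/(2^{2}·2!) = 3 labelled perfect matchings.
For each such perfect matching H, let X_H = 1 if all 2 edges of H are present in G. Then P[X_H = 1] = p^{2} = (1/2)^{2} = 1/4.
By linearity of expectation: E[X] = Σ_H E[X_H] = 3 · p^{2} = 3 · 1/4 = 3/4.
Numerically: E[X] ≈ 0.75.

E[X] = 3 · (1/2)^{2} = 3/4 ≈ 0.75.


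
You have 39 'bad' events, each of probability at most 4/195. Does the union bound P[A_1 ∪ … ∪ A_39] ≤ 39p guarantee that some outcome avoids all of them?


Union bound: P[∪_{i=1}^{39} A_i] ≤ Σ_i P[A_i] ≤ 39·p = 39·(4/195) = 4/5.
Numerically: 4/5 ≈ 0.8000000.
Is 4/5 < 1? YES.
Since P[∪ A_i] ≤ 4/5 < 1, the complement has P[∩ A_i^c] ≥ 1 − 4/5 = 1/5 > 0, so some outcome avoids every A_i.

39·p = 4/5 ≈ 0.8000000; existence CERTIFIED by the union bound.


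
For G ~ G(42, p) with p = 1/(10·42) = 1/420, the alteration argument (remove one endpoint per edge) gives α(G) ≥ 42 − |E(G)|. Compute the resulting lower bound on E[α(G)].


E[|E(G)|] = C(42, 2)·p = 861 · (1/420) = 41/20.
E[α(G)] ≥ n − E[|E(G)|] = 42 − 41/20 = 799/20.
Numerically: ≈ 39.950000.
(This is only a lower bound; the true E[α(G)] may be larger.)

E[α(G)] ≥ 799/20 ≈ 39.950000.


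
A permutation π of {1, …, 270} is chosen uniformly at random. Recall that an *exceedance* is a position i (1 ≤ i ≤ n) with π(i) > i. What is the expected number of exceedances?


Write X = Σ_{i=1}^{270} X_i, where X_i = 1_{π(i) > i}.
For each fixed i, π(i) is uniform over {1, …, 270} (marginal of a uniform permutation), so P[π(i) > i] = (n − i)/n. Summing: Σ_{i=1}^{270} (n − i)/n = (0 + 1 + … + 269)/270 = 270(270 − 1)/(2·270) = (270 − 1)/2.
Hence E[X] = Σ_{i=1}^{270} (270 − i)/270 = 269/2 ≈ 134.500.

E[X] = 269/2 = 134.500.


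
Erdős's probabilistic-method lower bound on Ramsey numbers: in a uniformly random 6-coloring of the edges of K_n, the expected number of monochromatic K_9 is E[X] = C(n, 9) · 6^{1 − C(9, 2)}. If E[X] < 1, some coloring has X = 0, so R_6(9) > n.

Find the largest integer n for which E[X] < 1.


We need C(n, 9) · 6^{1 − 36} < 1, i.e. C(n, 9) < 6^{36 − 1} = 1719070799748422591028658176.
Check values of n near the boundary:
  n = 4403: C(4403, 9) = 1699894433046281918452233150; 1699894433046281918452233150 < 1719070799748422591028658176? YES
  n = 4404: C(4404, 9) = 1703375445537161676647015880; 1703375445537161676647015880 < 1719070799748422591028658176? YES
  n = 4405: C(4405, 9) = 1706862792900636302463627150; 1706862792900636302463627150 < 1719070799748422591028658176? YES
  n = 4406: C(4406, 9) = 1710356485221788389505285700; 1710356485221788389505285700 < 1719070799748422591028658176? YES
  n = 4407: C(4407, 9) = 1713856532599459170657070050; 1713856532599459170657070050 < 1719070799748422591028658176? YES
  n = 4408: C(4408, 9) = 1717362945146264156457459600; 1717362945146264156457459600 < 1719070799748422591028658176? YES
  n = 4409: C(4409, 9) = 1720875732988608787686577131; 1720875732988608787686577131 < 1719070799748422591028658176? NO
  n = 4410: C(4410, 9) = 1724394906266704102180823710; 1724394906266704102180823710 < 1719070799748422591028658176? NO
The largest n with C(n, 9) < 1719070799748422591028658176 is n = 4408 (where E[X] = 35778394690547169926197075/35813974994758803979763712 ≈ 0.999007). Hence R_6(9) > 4408, i.e. R_6(9) ≥ 4409.

Largest n = 4408; hence R_6(9) > 4408.


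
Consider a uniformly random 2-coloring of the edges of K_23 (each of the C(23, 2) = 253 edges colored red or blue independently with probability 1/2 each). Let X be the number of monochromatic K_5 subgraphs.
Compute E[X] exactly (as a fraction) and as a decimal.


Let X = Σ_S X_S over the C(23, 5) = 33649 subsets S of size 5, where X_S = 1 if the K_5 on S is monochromatic.
For a fixed S, the K_5 on S has C(5, 2) = 10 edges. P[all 10 edges red] = (1/2)^10, and likewise for blue, so P[monochromatic] = 2·(1/2)^10 = 2^{1 − 10} = 1/512.
By linearity: E[X] = C(23, 5) · 2^{1 − 10} = 33649 · 1/512 = 33649/512.
Numerically: E[X] ≈ 65.7207.

E[X] = C(23,5)·2^(1−C(5,2)) = 33649/512 ≈ 65.7207.


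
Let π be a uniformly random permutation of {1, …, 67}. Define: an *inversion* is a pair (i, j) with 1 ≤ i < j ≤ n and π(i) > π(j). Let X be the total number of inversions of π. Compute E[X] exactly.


Write X = Σ X_I over the C(67, 2) = 2211 pairs i < j, with X_I the indicator of one inversion.
There are 2211 indicators.
For each fixed pair i < j, the values π(i) and π(j) are two distinct elements of {1, …, 67} in uniformly random order; by symmetry P[π(i) > π(j)] = 1/2.
By linearity: E[X] = 2211 · (1/2) = C(67, 2) · (1/2) = 2211/2 = 2211/2 ≈ 1105.50000.

E[X] = 2211/2 = 1105.50000.


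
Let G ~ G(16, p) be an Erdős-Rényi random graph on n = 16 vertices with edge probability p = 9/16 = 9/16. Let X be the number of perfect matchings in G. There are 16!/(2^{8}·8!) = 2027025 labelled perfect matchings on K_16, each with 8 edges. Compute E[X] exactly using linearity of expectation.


K_16 has 16!/(2^{8}·8!) = 2027025 labelled perfect matchings.
For each such perfect matching H, let X_H = 1 if all 8 edges of H are present in G. Then P[X_H = 1] = p^{8} = (9/16)^{8} = 43046721/4294967296.
By linearity: E[X] = Σ_H E[X_H] = 2027025 · p^{8} = 2027025 · 43046721/4294967296 = 87256779635025/4294967296.
Numerically: E[X] ≈ 20316.1.

E[X] = 2027025 · (9/16)^{8} = 87256779635025/4294967296 ≈ 20316.1.


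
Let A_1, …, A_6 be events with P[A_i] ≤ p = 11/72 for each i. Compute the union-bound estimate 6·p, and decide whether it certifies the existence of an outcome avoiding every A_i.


Union bound: P[∪_{i=1}^{6} A_i] ≤ Σ_i P[A_i] ≤ 6·p = 6·(11/72) = 11/12.
Numerically: 11/12 ≈ 0.91667.
Is 11/12 < 1? YES.
Since P[∪ A_i] ≤ 11/12 < 1, the complement has P[∩ A_i^c] ≥ 1 − 11/12 = 1/12 > 0, so some outcome avoids every A_i.

6·p = 11/12 ≈ 0.91667; existence CERTIFIED by the union bound.


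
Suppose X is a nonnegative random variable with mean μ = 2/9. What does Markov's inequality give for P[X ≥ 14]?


μ = E[X] = 2/9, a = 14.
Markov: P[X ≥ 14] ≤ μ/a = (2/9)/14 = 1/63.
Numerically: ≈ 0.01587.
(Since a = 14 > μ = 0.22222, the bound 1/63 is < 1 and informative.)

P[X ≥ 14] ≤ 1/63 ≈ 0.01587.


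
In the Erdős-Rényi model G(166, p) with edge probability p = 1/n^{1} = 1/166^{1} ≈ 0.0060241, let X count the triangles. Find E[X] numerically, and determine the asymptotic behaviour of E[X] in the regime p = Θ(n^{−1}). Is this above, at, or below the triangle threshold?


Number of potential triangles: C(166, 3) = 748660.
Each occurs with probability p³ ≈ (0.0060241)³ ≈ 2.1861288e-07.
By linearity: E[X] = C(166, 3)·p³ ≈ 748660 · 2.1861288e-07 ≈ 0.16367.
Here α = 1, so p = 1/n is exactly at the triangle threshold p ~ 1/n. Asymptotically E[X] → c³/6 = 1³/6 = 1/6 ≈ 0.16667, a bounded constant. In this regime the triangle count is asymptotically Poisson(c³/6).

E[X] ≈ 0.16367; in regime p = Θ(1/n^{1}) E[X] stays bounded (at the triangle threshold p ~ 1/n).


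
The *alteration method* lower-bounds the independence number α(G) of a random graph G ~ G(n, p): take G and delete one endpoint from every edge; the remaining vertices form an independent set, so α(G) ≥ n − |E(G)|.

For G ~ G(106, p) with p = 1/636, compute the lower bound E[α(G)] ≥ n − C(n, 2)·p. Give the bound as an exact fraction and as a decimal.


E[|E(G)|] = C(106, 2)·p = 5565 · (1/636) = 35/4.
E[α(G)] ≥ n − E[|E(G)|] = 106 − 35/4 = 389/4.
Numerically: ≈ 97.250000.
(This is only a lower bound; the true E[α(G)] may be larger.)

E[α(G)] ≥ 389/4 ≈ 97.250000.


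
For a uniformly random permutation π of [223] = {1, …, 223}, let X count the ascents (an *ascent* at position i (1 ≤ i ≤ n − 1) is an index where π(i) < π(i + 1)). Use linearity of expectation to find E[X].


Write X = Σ X_I over i = 1, …, 222, with X_I the indicator of one ascent.
There are 222 indicators.
For each fixed i, the pair (π(i), π(i+1)) is a uniformly random ordered pair of distinct values from {1, …, 223}; by symmetry P[π(i) < π(i+1)] = 1/2.
By linearity: E[X] = 222 · (1/2) = (223 − 1) · (1/2) = 111 ≈ 111.00000.

E[X] = 111 = 111.00000.


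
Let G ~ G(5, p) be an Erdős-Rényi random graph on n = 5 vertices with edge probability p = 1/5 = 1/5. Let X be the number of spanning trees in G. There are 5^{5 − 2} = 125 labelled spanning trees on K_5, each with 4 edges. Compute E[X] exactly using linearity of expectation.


K_5 has 5^{5 − 2} = 125 labelled spanning trees.
For each such spanning tree H, let X_H = 1 if all 4 edges of H are present in G. Then P[X_H = 1] = p^{4} = (1/5)^{4} = 1/625.
By linearity of expectation: E[X] = Σ_H E[X_H] = 125 · p^{4} = 125 · 1/625 = 1/5.
Numerically: E[X] ≈ 0.2.

E[X] = 125 · (1/5)^{4} = 1/5 ≈ 0.2.


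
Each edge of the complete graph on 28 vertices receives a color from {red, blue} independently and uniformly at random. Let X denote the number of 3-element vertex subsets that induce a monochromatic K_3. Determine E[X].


Let X = Σ_S X_S over the C(28, 3) = 3276 subsets S of size 3, where X_S = 1 if the K_3 on S is monochromatic.
For a fixed S, the K_3 on S has C(3, 2) = 3 edges. P[all 3 edges red] = (1/2)^3, and likewise for blue, so P[monochromatic] = 2·(1/2)^3 = 2^{1 − 3} = 1/4.
By linearity: E[X] = C(28, 3) · 2^{1 − 3} = 3276 · 1/4 = 819.
Numerically: E[X] ≈ 819.0000.

E[X] = C(28,3)·2^(1−C(3,2)) = 819 ≈ 819.0000.


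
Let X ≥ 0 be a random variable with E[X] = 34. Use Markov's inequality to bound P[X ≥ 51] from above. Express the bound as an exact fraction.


μ = E[X] = 34, a = 51.
Markov: P[X ≥ 51] ≤ μ/a = (34)/51 = 2/3.
Numerically: ≈ 0.6667.
(Since a = 51 > μ = 34.0000, the bound 2/3 is < 1 and informative.)

P[X ≥ 51] ≤ 2/3 ≈ 0.6667.


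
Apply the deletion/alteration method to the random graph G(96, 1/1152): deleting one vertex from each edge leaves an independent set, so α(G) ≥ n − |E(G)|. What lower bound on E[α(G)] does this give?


E[|E(G)|] = C(96, 2)·p = 4560 · (1/1152) = 95/24.
E[α(G)] ≥ n − E[|E(G)|] = 96 − 95/24 = 2209/24.
Numerically: ≈ 92.041667.
(This is only a lower bound; the true E[α(G)] may be larger.)

E[α(G)] ≥ 2209/24 ≈ 92.041667.


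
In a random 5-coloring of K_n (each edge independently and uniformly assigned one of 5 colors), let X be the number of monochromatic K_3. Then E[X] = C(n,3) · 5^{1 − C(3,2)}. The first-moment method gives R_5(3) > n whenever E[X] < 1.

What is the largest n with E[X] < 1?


We need C(n, 3) · 5^{1 − 3} < 1, i.e. C(n, 3) < 5^{3 − 1} = 25.
Check values of n near the boundary:
  n = 3: C(3, 3) = 1; 1 < 25? YES
  n = 4: C(4, 3) = 4; 4 < 25? YES
  n = 5: C(5, 3) = 10; 10 < 25? YES
  n = 6: C(6, 3) = 20; 20 < 25? YES
  n = 7: C(7, 3) = 35; 35 < 25? NO
The largest n with C(n, 3) < 25 is n = 6 (where E[X] = 4/5 ≈ 0.800). Hence R_5(3) > 6, i.e. R_5(3) ≥ 7.

Largest n = 6; hence R_5(3) > 6.


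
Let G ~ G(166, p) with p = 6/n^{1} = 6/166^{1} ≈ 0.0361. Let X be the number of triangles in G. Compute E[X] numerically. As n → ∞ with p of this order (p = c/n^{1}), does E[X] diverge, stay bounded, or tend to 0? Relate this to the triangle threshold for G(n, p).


Number of potential triangles: C(166, 3) = 748660.
Each occurs with probability p³ ≈ (0.0361)³ ≈ 4.72204e-05.
By linearity: E[X] = C(166, 3)·p³ ≈ 748660 · 4.72204e-05 ≈ 35.352.
Here α = 1, so p = 6/n is exactly at the triangle threshold p ~ 1/n. Asymptotically E[X] → c³/6 = 6³/6 = 36 ≈ 36.000, a bounded constant. In this regime the triangle count is asymptotically Poisson(c³/6).

E[X] ≈ 35.352; in regime p = Θ(1/n^{1}) E[X] stays bounded (at the triangle threshold p ~ 1/n).


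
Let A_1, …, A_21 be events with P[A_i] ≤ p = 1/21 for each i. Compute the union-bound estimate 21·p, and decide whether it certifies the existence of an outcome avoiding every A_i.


Union bound: P[∪_{i=1}^{21} A_i] ≤ Σ_i P[A_i] ≤ 21·p = 21·(1/21) = 1.
Numerically: 1 ≈ 1.000000.
Is 1 < 1? NO.
Since the bound 1 is ≥ 1, the union bound is uninformative here; it does NOT by itself certify existence.

21·p = 1 ≈ 1.000000; existence NOT certified by the union bound.


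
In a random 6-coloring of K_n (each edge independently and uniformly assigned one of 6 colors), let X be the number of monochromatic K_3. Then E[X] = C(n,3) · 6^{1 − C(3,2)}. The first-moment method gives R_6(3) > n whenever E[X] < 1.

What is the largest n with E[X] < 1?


We need C(n, 3) · 6^{1 − 3} < 1, i.e. C(n, 3) < 6^{3 − 1} = 36.
Check values of n near the boundary:
  n = 6: C(6, 3) = 20; 20 < 36? YES
  n = 7: C(7, 3) = 35; 35 < 36? YES
  n = 8: C(8, 3) = 56; 56 < 36? NO
The largest n with C(n, 3) < 36 is n = 7 (where E[X] = 35/36 ≈ 0.9722). Hence R_6(3) > 7, i.e. R_6(3) ≥ 8.

Largest n = 7; hence R_6(3) > 7.


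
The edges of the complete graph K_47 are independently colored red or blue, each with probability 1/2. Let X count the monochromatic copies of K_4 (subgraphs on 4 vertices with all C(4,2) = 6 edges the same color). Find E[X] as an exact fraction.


Let X = Σ_S X_S over the C(47, 4) = 178365 subsets S of size 4, where X_S = 1 if the K_4 on S is monochromatic.
For a fixed S, the K_4 on S has C(4, 2) = 6 edges. P[all 6 edges red] = (1/2)^6, and likewise for blue, so P[monochromatic] = 2·(1/2)^6 = 2^{1 − 6} = 1/32.
By linearity of expectation: E[X] = C(47, 4) · 2^{1 − 6} = 178365 · 1/32 = 178365/32.
Numerically: E[X] ≈ 5573.90625.

E[X] = C(47,4)·2^(1−C(4,2)) = 178365/32 ≈ 5573.90625.


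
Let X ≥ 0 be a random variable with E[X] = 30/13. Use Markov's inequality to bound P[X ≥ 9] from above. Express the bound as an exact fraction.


μ = E[X] = 30/13, a = 9.
Markov: P[X ≥ 9] ≤ μ/a = (30/13)/9 = 10/39.
Numerically: ≈ 0.256.
(Since a = 9 > μ = 2.308, the bound 10/39 is < 1 and informative.)

P[X ≥ 9] ≤ 10/39 ≈ 0.256.


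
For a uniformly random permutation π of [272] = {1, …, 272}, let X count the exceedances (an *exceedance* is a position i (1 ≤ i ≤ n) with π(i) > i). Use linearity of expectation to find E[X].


Write X = Σ_{i=1}^{272} X_i, where X_i = 1_{π(i) > i}.
For each fixed i, π(i) is uniform over {1, …, 272} (marginal of a uniform permutation), so P[π(i) > i] = (n − i)/n. Summing: Σ_{i=1}^{272} (n − i)/n = (0 + 1 + … + 271)/272 = 272(272 − 1)/(2·272) = (272 − 1)/2.
Hence E[X] = Σ_{i=1}^{272} (272 − i)/272 = 271/2 ≈ 135.50000.

E[X] = 271/2 = 135.50000.


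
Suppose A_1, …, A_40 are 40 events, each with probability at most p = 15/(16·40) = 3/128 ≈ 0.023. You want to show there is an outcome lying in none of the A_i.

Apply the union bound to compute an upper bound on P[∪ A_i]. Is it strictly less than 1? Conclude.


Union bound: P[∪_{i=1}^{40} A_i] ≤ Σ_i P[A_i] ≤ 40·p = 40·(3/128) = 15/16.
Numerically: 15/16 ≈ 0.938.
Is 15/16 < 1? YES.
Since P[∪ A_i] ≤ 15/16 < 1, the complement has P[∩ A_i^c] ≥ 1 − 15/16 = 1/16 > 0, so some outcome avoids every A_i.

40·p = 15/16 ≈ 0.938; existence CERTIFIED by the union bound.


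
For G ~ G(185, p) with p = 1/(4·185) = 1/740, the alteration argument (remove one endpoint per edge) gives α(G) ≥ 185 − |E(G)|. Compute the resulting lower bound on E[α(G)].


E[|E(G)|] = C(185, 2)·p = 17020 · (1/740) = 23.
E[α(G)] ≥ n − E[|E(G)|] = 185 − 23 = 162.
Numerically: ≈ 162.0000.
(This is only a lower bound; the true E[α(G)] may be larger.)

E[α(G)] ≥ 162 ≈ 162.0000.


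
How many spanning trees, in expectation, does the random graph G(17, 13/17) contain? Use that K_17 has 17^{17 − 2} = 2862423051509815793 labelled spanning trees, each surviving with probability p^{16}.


K_17 has 17^{17 − 2} = 2862423051509815793 labelled spanning trees.
For each such spanning tree H, let X_H = 1 if all 16 edges of H are present in G. Then P[X_H = 1] = p^{16} = (13/17)^{16} = 665416609183179841/48661191875666868481.
Summing the indicators: E[X] = Σ_H E[X_H] = 2862423051509815793 · p^{16} = 2862423051509815793 · 665416609183179841/48661191875666868481 = 665416609183179841/17.
Numerically: E[X] ≈ 3.91e+16.

E[X] = 2862423051509815793 · (13/17)^{16} = 665416609183179841/17 ≈ 3.91e+16.


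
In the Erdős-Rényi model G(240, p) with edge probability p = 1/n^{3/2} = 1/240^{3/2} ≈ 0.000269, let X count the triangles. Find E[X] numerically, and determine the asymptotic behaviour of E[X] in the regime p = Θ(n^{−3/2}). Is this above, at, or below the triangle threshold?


Number of potential triangles: C(240, 3) = 2275280.
Each occurs with probability p³ ≈ (0.000269)³ ≈ 1.945581e-11.
By linearity: E[X] = C(240, 3)·p³ ≈ 2275280 · 1.945581e-11 ≈ 0.0000.
Since α = 3/2 > 1, p = c/n^{3/2} = o(1/n) is below the triangle threshold p ~ 1/n. Asymptotically E[X] ~ (c³/6)·n^{3(1−α)} = (1³/6)·n^{-1.5} → 0, so by Markov's inequality G has no triangles w.h.p.

E[X] ≈ 0.0000; in regime p = Θ(1/n^{3/2}) E[X] tends to 0 (below the triangle threshold p ~ 1/n).


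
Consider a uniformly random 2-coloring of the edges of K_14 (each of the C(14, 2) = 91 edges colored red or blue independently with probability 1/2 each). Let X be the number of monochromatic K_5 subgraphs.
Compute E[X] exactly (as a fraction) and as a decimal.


Let X = Σ_S X_S over the C(14, 5) = 2002 subsets S of size 5, where X_S = 1 if the K_5 on S is monochromatic.
For a fixed S, the K_5 on S has C(5, 2) = 10 edges. P[all 10 edges red] = (1/2)^10, and likewise for blue, so P[monochromatic] = 2·(1/2)^10 = 2^{1 − 10} = 1/512.
Summing: E[X] = C(14, 5) · 2^{1 − 10} = 2002 · 1/512 = 1001/256.
Numerically: E[X] ≈ 3.9102.

E[X] = C(14,5)·2^(1−C(5,2)) = 1001/256 ≈ 3.9102.


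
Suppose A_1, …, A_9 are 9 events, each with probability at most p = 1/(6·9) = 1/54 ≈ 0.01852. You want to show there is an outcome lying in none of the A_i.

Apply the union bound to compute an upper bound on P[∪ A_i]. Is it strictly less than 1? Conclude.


Union bound: P[∪_{i=1}^{9} A_i] ≤ Σ_i P[A_i] ≤ 9·p = 9·(1/54) = 1/6.
Numerically: 1/6 ≈ 0.16667.
Is 1/6 < 1? YES.
Since P[∪ A_i] ≤ 1/6 < 1, the complement has P[∩ A_i^c] ≥ 1 − 1/6 = 5/6 > 0, so some outcome avoids every A_i.

9·p = 1/6 ≈ 0.16667; existence CERTIFIED by the union bound.


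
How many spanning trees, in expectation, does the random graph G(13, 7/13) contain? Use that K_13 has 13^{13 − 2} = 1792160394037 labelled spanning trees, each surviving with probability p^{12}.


K_13 has 13^{13 − 2} = 1792160394037 labelled spanning trees.
For each such spanning tree H, let X_H = 1 if all 12 edges of H are present in G. Then P[X_H = 1] = p^{12} = (7/13)^{12} = 13841287201/23298085122481.
Summing the indicators: E[X] = Σ_H E[X_H] = 1792160394037 · p^{12} = 1792160394037 · 13841287201/23298085122481 = 13841287201/13.
Numerically: E[X] ≈ 1.0647e+09.

E[X] = 1792160394037 · (7/13)^{12} = 13841287201/13 ≈ 1.0647e+09.


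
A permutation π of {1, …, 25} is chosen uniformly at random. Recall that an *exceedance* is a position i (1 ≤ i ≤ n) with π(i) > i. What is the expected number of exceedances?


Write X = Σ_{i=1}^{25} X_i, where X_i = 1_{π(i) > i}.
For each fixed i, π(i) is uniform over {1, …, 25} (marginal of a uniform permutation), so P[π(i) > i] = (n − i)/n. Summing: Σ_{i=1}^{25} (n − i)/n = (0 + 1 + … + 24)/25 = 25(25 − 1)/(2·25) = (25 − 1)/2.
Hence E[X] = Σ_{i=1}^{25} (25 − i)/25 = 12 ≈ 12.000000.

E[X] = 12 = 12.000000.


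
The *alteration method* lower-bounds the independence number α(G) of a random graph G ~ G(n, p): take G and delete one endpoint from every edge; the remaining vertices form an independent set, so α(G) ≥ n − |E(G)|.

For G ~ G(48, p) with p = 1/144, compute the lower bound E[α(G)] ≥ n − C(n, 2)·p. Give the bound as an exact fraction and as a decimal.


E[|E(G)|] = C(48, 2)·p = 1128 · (1/144) = 47/6.
E[α(G)] ≥ n − E[|E(G)|] = 48 − 47/6 = 241/6.
Numerically: ≈ 40.166667.
(This is only a lower bound; the true E[α(G)] may be larger.)

E[α(G)] ≥ 241/6 ≈ 40.166667.


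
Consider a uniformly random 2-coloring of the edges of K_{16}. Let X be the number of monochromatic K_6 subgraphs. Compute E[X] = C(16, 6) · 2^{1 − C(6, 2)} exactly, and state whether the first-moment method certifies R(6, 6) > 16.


E[X] = C(16, 6) · 2^{1 − 15} = 8008 · 2^{−14} = 8008/16384.
As a reduced fraction: E[X] = 1001/2048 ≈ 0.489.
Is E[X] < 1? YES.
Since E[X] < 1, there exists a 2-coloring of K_{16} with no monochromatic K_6; hence R(6, 6) > 16.

E[X] = 1001/2048 ≈ 0.489; E[X] < 1, so R(6, 6) > 16.


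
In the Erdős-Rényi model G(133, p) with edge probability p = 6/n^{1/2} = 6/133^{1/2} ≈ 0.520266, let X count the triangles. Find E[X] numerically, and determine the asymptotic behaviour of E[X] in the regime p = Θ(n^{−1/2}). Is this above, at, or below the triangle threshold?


Number of potential triangles: C(133, 3) = 383306.
Each occurs with probability p³ ≈ (0.520266)³ ≈ 1.40823875e-01.
By linearity: E[X] = C(133, 3)·p³ ≈ 383306 · 1.40823875e-01 ≈ 53978.636135.
Since α = 1/2 < 1, p = c/n^{1/2} ≫ 1/n is above the triangle threshold p ~ 1/n. Asymptotically E[X] ~ (c³/6)·n^{3(1−α)} = (6³/6)·n^{1.5} → ∞; triangles are abundant w.h.p.

E[X] ≈ 53978.636135; in regime p = Θ(1/n^{1/2}) E[X] diverges (above the triangle threshold p ~ 1/n).


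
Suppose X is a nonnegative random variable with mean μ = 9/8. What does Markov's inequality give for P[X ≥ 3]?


μ = E[X] = 9/8, a = 3.
Markov: P[X ≥ 3] ≤ μ/a = (9/8)/3 = 3/8.
Numerically: ≈ 0.3750.
(Since a = 3 > μ = 1.1250, the bound 3/8 is < 1 and informative.)

P[X ≥ 3] ≤ 3/8 ≈ 0.3750.


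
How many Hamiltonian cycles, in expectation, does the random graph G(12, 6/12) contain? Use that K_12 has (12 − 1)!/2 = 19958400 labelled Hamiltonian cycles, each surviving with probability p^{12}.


K_12 has (12 − 1)!/2 = 19958400 labelled Hamiltonian cycles.
For each such Hamiltonian cycle H, let X_H = 1 if all 12 edges of H are present in G. Then P[X_H = 1] = p^{12} = (1/2)^{12} = 1/4096.
By linearity of expectation: E[X] = Σ_H E[X_H] = 19958400 · p^{12} = 19958400 · 1/4096 = 155925/32.
Numerically: E[X] ≈ 4872.7.

E[X] = 19958400 · (1/2)^{12} = 155925/32 ≈ 4872.7.


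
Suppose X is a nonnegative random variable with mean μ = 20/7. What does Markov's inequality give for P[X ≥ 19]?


μ = E[X] = 20/7, a = 19.
Markov: P[X ≥ 19] ≤ μ/a = (20/7)/19 = 20/133.
Numerically: ≈ 0.15038.
(Since a = 19 > μ = 2.85714, the bound 20/133 is < 1 and informative.)

P[X ≥ 19] ≤ 20/133 ≈ 0.15038.


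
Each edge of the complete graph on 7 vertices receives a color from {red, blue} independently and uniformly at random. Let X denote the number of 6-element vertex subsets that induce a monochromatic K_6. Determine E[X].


Let X = Σ_S X_S over the C(7, 6) = 7 subsets S of size 6, where X_S = 1 if the K_6 on S is monochromatic.
For a fixed S, the K_6 on S has C(6, 2) = 15 edges. P[all 15 edges red] = (1/2)^15, and likewise for blue, so P[monochromatic] = 2·(1/2)^15 = 2^{1 − 15} = 1/16384.
Summing: E[X] = C(7, 6) · 2^{1 − 15} = 7 · 1/16384 = 7/16384.
Numerically: E[X] ≈ 0.0004.

E[X] = C(7,6)·2^(1−C(6,2)) = 7/16384 ≈ 0.0004.


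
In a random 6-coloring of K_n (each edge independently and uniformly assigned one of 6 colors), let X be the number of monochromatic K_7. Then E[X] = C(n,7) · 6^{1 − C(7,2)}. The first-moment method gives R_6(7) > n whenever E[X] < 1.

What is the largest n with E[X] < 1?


We need C(n, 7) · 6^{1 − 21} < 1, i.e. C(n, 7) < 6^{21 − 1} = 3656158440062976.
Check values of n near the boundary:
  n = 562: C(562, 7) = 3384017972944752; 3384017972944752 < 3656158440062976? YES
  n = 563: C(563, 7) = 3426622515769596; 3426622515769596 < 3656158440062976? YES
  n = 564: C(564, 7) = 3469685994423792; 3469685994423792 < 3656158440062976? YES
  n = 565: C(565, 7) = 3513212521235560; 3513212521235560 < 3656158440062976? YES
  n = 566: C(566, 7) = 3557206237959440; 3557206237959440 < 3656158440062976? YES
  n = 567: C(567, 7) = 3601671315933933; 3601671315933933 < 3656158440062976? YES
  n = 568: C(568, 7) = 3646611956239704; 3646611956239704 < 3656158440062976? YES
  n = 569: C(569, 7) = 3692032389858348; 3692032389858348 < 3656158440062976? NO
  n = 570: C(570, 7) = 3737936877831720; 3737936877831720 < 3656158440062976? NO
The largest n with C(n, 7) < 3656158440062976 is n = 568 (where E[X] = 16882462760369/16926659444736 ≈ 0.9973889). Hence R_6(7) > 568, i.e. R_6(7) ≥ 569.

Largest n = 568; hence R_6(7) > 568.


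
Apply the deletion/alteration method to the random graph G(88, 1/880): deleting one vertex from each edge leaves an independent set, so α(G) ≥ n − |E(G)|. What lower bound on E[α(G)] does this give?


E[|E(G)|] = C(88, 2)·p = 3828 · (1/880) = 87/20.
E[α(G)] ≥ n − E[|E(G)|] = 88 − 87/20 = 1673/20.
Numerically: ≈ 83.65000.
(This is only a lower bound; the true E[α(G)] may be larger.)

E[α(G)] ≥ 1673/20 ≈ 83.65000.


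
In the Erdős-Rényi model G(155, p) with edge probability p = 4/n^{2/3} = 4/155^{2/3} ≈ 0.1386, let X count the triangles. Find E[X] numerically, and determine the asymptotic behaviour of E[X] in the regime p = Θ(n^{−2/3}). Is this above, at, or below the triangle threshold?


Number of potential triangles: C(155, 3) = 608685.
Each occurs with probability p³ ≈ (0.1386)³ ≈ 2.663892e-03.
By linearity: E[X] = C(155, 3)·p³ ≈ 608685 · 2.663892e-03 ≈ 1621.4710.
Since α = 2/3 < 1, p = c/n^{2/3} ≫ 1/n is above the triangle threshold p ~ 1/n. Asymptotically E[X] ~ (c³/6)·n^{3(1−α)} = (4³/6)·n^{1} → ∞; triangles are abundant w.h.p.

E[X] ≈ 1621.4710; in regime p = Θ(1/n^{2/3}) E[X] diverges (above the triangle threshold p ~ 1/n).


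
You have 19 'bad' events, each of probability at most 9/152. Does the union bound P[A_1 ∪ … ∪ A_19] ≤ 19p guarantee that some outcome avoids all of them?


Union bound: P[∪_{i=1}^{19} A_i] ≤ Σ_i P[A_i] ≤ 19·p = 19·(9/152) = 9/8.
Numerically: 9/8 ≈ 1.125.
Is 9/8 < 1? NO.
Since the bound 9/8 is ≥ 1, the union bound is uninformative here; it does NOT by itself certify existence.

19·p = 9/8 ≈ 1.125; existence NOT certified by the union bound.


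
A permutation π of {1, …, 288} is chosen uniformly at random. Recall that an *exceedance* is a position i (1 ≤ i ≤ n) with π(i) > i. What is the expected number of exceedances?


Write X = Σ_{i=1}^{288} X_i, where X_i = 1_{π(i) > i}.
For each fixed i, π(i) is uniform over {1, …, 288} (marginal of a uniform permutation), so P[π(i) > i] = (n − i)/n. Summing: Σ_{i=1}^{288} (n − i)/n = (0 + 1 + … + 287)/288 = 288(288 − 1)/(2·288) = (288 − 1)/2.
Hence E[X] = Σ_{i=1}^{288} (288 − i)/288 = 287/2 ≈ 143.500.

E[X] = 287/2 = 143.500.


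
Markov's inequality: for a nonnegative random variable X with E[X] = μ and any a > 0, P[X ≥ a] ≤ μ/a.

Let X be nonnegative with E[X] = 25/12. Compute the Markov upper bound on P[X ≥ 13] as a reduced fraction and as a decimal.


μ = E[X] = 25/12, a = 13.
Markov: P[X ≥ 13] ≤ μ/a = (25/12)/13 = 25/156.
Numerically: ≈ 0.160.
(Since a = 13 > μ = 2.083, the bound 25/156 is < 1 and informative.)

P[X ≥ 13] ≤ 25/156 ≈ 0.160.


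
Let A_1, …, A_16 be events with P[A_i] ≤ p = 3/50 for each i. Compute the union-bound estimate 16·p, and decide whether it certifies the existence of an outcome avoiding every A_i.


Union bound: P[∪_{i=1}^{16} A_i] ≤ Σ_i P[A_i] ≤ 16·p = 16·(3/50) = 24/25.
Numerically: 24/25 ≈ 0.9600000.
Is 24/25 < 1? YES.
Since P[∪ A_i] ≤ 24/25 < 1, the complement has P[∩ A_i^c] ≥ 1 − 24/25 = 1/25 > 0, so some outcome avoids every A_i.

16·p = 24/25 ≈ 0.9600000; existence CERTIFIED by the union bound.


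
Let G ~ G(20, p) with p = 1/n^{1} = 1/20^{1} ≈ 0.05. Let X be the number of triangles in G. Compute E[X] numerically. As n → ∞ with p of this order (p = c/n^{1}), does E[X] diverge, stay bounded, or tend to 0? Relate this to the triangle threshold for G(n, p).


Number of potential triangles: C(20, 3) = 1140.
Each occurs with probability p³ ≈ (0.05)³ ≈ 1.250000e-04.
By linearity: E[X] = C(20, 3)·p³ ≈ 1140 · 1.250000e-04 ≈ 0.1425.
Here α = 1, so p = 1/n is exactly at the triangle threshold p ~ 1/n. Asymptotically E[X] → c³/6 = 1³/6 = 1/6 ≈ 0.1667, a bounded constant. In this regime the triangle count is asymptotically Poisson(c³/6).

E[X] ≈ 0.1425; in regime p = Θ(1/n^{1}) E[X] stays bounded (at the triangle threshold p ~ 1/n).


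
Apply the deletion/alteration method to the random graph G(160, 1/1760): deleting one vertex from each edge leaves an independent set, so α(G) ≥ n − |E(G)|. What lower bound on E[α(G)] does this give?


E[|E(G)|] = C(160, 2)·p = 12720 · (1/1760) = 159/22.
E[α(G)] ≥ n − E[|E(G)|] = 160 − 159/22 = 3361/22.
Numerically: ≈ 152.773.
(This is only a lower bound; the true E[α(G)] may be larger.)

E[α(G)] ≥ 3361/22 ≈ 152.773.


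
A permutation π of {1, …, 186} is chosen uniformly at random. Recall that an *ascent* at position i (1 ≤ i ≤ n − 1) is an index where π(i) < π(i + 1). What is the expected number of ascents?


Write X = Σ X_I over i = 1, …, 185, with X_I the indicator of one ascent.
There are 185 indicators.
For each fixed i, the pair (π(i), π(i+1)) is a uniformly random ordered pair of distinct values from {1, …, 186}; by symmetry P[π(i) < π(i+1)] = 1/2.
By linearity: E[X] = 185 · (1/2) = (186 − 1) · (1/2) = 185/2 ≈ 92.500.

E[X] = 185/2 = 92.500.
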